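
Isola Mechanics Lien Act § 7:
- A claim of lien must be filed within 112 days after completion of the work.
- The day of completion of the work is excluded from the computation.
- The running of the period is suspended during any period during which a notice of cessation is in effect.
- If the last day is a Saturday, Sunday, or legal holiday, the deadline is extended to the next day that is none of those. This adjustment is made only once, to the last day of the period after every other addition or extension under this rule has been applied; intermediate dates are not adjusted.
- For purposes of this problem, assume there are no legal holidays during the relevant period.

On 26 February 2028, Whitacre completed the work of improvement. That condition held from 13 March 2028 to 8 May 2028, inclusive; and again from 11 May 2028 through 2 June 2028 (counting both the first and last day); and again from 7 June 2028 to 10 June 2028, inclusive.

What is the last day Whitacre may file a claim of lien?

112 days after 26 February 2028 is June 17, 2028.
From March 13, 2028 through May 8, 2028 inclusive is 57 days; tolling adds 57 days: June 17, 2028 + 57 days = August 13, 2028.
From May 11, 2028 through June 2, 2028 inclusive is 23 days; tolling adds 23 days: August 13, 2028 + 23 days = September 5, 2028.
From June 7, 2028 through June 10, 2028 inclusive is 4 days; tolling adds 4 days: September 5, 2028 + 4 days = September 9, 2028.
September 9, 2028 is Saturday; September 10, 2028 is Sunday. The next qualifying day is September 11, 2028.

September 11, 2028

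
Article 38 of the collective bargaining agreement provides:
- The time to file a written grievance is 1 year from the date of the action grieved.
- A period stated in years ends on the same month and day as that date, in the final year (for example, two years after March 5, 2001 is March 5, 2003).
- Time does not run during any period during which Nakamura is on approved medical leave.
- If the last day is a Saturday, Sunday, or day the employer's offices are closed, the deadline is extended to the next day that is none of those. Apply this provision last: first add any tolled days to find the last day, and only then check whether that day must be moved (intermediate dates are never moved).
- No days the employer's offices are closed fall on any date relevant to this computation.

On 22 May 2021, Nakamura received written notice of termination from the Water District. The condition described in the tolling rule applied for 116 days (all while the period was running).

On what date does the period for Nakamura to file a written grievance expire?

1 year after 22 May 2021 is May 22, 2022.
Tolling adds 116 days: May 22, 2022 + 116 days = September 15, 2022.
September 15, 2022 is a Thursday and not a day the employer's offices are closed, so no extension applies.

September 15, 2022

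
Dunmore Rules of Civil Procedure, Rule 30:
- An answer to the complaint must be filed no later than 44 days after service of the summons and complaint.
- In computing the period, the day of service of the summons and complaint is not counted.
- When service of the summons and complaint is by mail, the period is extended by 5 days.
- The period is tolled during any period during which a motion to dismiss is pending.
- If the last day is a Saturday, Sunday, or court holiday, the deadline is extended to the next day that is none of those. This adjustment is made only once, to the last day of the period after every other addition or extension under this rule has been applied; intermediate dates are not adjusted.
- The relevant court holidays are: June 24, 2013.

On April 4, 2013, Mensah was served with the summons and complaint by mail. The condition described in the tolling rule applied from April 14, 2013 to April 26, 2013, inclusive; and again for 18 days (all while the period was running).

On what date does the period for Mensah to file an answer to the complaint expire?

June 25, 2013

44 days after April 4, 2013 is May 18, 2013.
Service was by mail, adding 5 days: May 18, 2013 + 5 days = May 23, 2013.
From April 14, 2013 through April 26, 2013 inclusive is 13 days; tolling adds 13 days: May 23, 2013 + 13 days = June 5, 2013.
Tolling adds 18 days: June 5, 2013 + 18 days = June 23, 2013.
June 23, 2013 is Sunday; June 24, 2013 is a listed holiday. The next qualifying day is June 25, 2013.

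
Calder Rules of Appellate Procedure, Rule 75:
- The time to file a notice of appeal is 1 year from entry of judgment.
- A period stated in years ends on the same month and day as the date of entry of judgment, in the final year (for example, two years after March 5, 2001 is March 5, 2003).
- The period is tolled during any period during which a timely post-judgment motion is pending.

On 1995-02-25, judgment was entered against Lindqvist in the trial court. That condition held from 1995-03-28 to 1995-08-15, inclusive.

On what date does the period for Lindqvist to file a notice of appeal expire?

July 15, 1996

1 year after 1995-02-25 is February 25, 1996.
From March 28, 1995 through August 15, 1995 inclusive is 141 days; tolling adds 141 days: February 25, 1996 + 141 days = July 15, 1996.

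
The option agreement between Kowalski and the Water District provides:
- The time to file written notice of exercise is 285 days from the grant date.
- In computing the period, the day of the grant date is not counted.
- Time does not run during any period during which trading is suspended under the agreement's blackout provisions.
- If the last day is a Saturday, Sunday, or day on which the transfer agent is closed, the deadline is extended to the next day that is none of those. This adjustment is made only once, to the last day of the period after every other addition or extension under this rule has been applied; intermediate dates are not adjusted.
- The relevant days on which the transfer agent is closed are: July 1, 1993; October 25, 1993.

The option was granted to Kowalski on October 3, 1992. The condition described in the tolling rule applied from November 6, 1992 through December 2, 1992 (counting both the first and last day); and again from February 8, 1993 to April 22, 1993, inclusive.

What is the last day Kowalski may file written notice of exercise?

October 26, 1993

285 days after October 3, 1992 is July 15, 1993.
From November 6, 1992 through December 2, 1992 inclusive is 27 days; tolling adds 27 days: July 15, 1993 + 27 days = August 11, 1993.
From February 8, 1993 through April 22, 1993 inclusive is 74 days; tolling adds 74 days: August 11, 1993 + 74 days = October 24, 1993.
October 24, 1993 is Sunday; October 25, 1993 is a listed holiday. The next qualifying day is October 26, 1993.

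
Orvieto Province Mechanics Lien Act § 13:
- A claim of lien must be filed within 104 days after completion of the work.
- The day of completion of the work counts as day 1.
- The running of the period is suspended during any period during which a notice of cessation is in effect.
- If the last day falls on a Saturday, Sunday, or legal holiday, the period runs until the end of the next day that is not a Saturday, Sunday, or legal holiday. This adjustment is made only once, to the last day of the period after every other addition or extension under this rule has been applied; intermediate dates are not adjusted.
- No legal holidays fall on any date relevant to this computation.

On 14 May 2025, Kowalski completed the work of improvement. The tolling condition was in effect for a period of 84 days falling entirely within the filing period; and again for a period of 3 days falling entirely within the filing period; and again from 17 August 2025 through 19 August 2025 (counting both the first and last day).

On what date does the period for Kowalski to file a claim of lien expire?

Counting 14 May 2025 as day 1, day 104 is August 25, 2025.
Tolling adds 84 days: August 25, 2025 + 84 days = November 17, 2025.
Tolling adds 3 days: November 17, 2025 + 3 days = November 20, 2025.
From August 17, 2025 through August 19, 2025 inclusive is 3 days; tolling adds 3 days: November 20, 2025 + 3 days = November 23, 2025.
November 23, 2025 is Sunday. The next qualifying day is November 24, 2025.

November 24, 2025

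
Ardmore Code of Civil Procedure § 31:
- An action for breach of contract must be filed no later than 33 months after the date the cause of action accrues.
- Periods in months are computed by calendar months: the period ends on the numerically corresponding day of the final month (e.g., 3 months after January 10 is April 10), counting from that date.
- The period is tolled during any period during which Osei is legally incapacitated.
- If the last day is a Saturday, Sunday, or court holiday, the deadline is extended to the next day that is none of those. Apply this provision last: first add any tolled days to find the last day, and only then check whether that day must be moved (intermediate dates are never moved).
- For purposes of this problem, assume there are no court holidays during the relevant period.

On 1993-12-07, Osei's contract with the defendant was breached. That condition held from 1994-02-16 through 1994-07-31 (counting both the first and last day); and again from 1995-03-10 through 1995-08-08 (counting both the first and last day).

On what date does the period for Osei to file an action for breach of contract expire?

July 22, 1997

33 months after 1993-12-07 is September 7, 1996.
From February 16, 1994 through July 31, 1994 inclusive is 166 days; tolling adds 166 days: September 7, 1996 + 166 days = February 20, 1997.
From March 10, 1995 through August 8, 1995 inclusive is 152 days; tolling adds 152 days: February 20, 1997 + 152 days = July 22, 1997.
July 22, 1997 is a Tuesday and not a court holiday, so no extension applies.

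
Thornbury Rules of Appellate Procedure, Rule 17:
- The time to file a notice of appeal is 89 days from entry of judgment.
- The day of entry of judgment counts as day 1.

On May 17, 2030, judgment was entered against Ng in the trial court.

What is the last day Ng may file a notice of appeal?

August 13, 2030

Counting May 17, 2030 as day 1, day 89 is August 13, 2030.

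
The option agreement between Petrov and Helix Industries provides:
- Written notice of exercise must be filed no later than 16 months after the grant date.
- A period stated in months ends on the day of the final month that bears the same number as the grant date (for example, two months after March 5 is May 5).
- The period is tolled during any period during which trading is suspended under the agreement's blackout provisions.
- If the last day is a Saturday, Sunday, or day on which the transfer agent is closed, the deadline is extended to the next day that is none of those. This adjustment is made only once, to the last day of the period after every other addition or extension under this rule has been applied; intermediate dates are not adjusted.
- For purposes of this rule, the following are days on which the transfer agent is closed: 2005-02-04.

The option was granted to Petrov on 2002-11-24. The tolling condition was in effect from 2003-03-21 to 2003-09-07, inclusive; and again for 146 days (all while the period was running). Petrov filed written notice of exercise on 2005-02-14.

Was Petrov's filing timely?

16 months after 2002-11-24 is March 24, 2004.
From March 21, 2003 through September 7, 2003 inclusive is 171 days; tolling adds 171 days: March 24, 2004 + 171 days = September 11, 2004.
Tolling adds 146 days: September 11, 2004 + 146 days = February 4, 2005.
February 4, 2005 is a listed holiday; February 5, 2005 is Saturday; February 6, 2005 is Sunday. The next qualifying day is February 7, 2005.
The deadline is February 7, 2005; the filing on February 14, 2005 is after that date.

No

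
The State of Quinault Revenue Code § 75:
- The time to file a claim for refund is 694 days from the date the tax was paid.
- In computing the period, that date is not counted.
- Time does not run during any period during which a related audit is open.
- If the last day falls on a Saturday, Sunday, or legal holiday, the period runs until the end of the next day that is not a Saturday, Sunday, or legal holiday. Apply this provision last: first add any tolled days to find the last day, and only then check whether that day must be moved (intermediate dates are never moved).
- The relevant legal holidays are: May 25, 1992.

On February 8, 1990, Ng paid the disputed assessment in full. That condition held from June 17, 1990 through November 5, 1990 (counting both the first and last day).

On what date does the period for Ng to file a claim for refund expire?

694 days after February 8, 1990 is January 3, 1992.
From June 17, 1990 through November 5, 1990 inclusive is 142 days; tolling adds 142 days: January 3, 1992 + 142 days = May 24, 1992.
May 24, 1992 is Sunday; May 25, 1992 is a listed holiday. The next qualifying day is May 26, 1992.

May 26, 1992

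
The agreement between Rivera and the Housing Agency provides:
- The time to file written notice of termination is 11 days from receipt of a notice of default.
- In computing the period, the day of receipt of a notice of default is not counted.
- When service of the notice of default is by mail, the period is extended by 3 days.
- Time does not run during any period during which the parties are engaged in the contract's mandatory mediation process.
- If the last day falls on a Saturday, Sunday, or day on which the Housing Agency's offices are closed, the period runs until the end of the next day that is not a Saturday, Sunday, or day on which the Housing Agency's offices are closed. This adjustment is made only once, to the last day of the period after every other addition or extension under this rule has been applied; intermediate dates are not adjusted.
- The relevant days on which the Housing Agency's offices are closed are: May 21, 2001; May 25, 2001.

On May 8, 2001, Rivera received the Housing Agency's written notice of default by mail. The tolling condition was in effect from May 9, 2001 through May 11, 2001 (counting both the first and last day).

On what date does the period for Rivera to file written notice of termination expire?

May 28, 2001

11 days after May 8, 2001 is May 19, 2001.
Service was by mail, adding 3 days: May 19, 2001 + 3 days = May 22, 2001.
From May 9, 2001 through May 11, 2001 inclusive is 3 days; tolling adds 3 days: May 22, 2001 + 3 days = May 25, 2001.
May 25, 2001 is a listed holiday; May 26, 2001 is Saturday; May 27, 2001 is Sunday. The next qualifying day is May 28, 2001.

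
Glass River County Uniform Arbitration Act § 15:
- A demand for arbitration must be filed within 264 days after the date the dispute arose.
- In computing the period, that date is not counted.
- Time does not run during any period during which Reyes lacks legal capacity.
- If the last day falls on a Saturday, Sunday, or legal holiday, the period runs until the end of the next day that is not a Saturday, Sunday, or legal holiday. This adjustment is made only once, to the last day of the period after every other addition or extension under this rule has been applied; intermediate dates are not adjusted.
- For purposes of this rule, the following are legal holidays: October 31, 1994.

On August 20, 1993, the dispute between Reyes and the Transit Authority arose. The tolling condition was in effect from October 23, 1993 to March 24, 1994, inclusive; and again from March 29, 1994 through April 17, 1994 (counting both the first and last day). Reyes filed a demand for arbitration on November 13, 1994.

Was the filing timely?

No

264 days after August 20, 1993 is May 11, 1994.
From October 23, 1993 through March 24, 1994 inclusive is 153 days; tolling adds 153 days: May 11, 1994 + 153 days = October 11, 1994.
From March 29, 1994 through April 17, 1994 inclusive is 20 days; tolling adds 20 days: October 11, 1994 + 20 days = October 31, 1994.
October 31, 1994 is a listed holiday. The next qualifying day is November 1, 1994.
The deadline is November 1, 1994; the filing on November 13, 1994 is after that date.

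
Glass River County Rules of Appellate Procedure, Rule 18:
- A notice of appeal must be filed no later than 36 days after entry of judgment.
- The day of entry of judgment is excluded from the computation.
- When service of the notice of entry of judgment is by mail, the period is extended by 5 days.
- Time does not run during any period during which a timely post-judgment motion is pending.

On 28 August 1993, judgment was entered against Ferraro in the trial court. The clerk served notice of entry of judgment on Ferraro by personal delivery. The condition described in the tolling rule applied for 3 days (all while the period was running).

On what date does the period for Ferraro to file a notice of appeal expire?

October 6, 1993

36 days after 28 August 1993 is October 3, 1993.
Service was not by mail, so no mail extension applies.
Tolling adds 3 days: October 3, 1993 + 3 days = October 6, 1993.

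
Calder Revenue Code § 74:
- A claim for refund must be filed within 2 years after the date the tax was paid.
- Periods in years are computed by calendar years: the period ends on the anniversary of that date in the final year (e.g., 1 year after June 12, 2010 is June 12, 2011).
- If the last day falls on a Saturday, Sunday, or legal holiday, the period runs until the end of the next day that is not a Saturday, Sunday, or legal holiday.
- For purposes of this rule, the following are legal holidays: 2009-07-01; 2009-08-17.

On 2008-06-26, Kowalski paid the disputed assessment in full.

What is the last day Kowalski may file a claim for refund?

2 years after 2008-06-26 is June 26, 2010.
June 26, 2010 is Saturday; June 27, 2010 is Sunday. The next qualifying day is June 28, 2010.

June 28, 2010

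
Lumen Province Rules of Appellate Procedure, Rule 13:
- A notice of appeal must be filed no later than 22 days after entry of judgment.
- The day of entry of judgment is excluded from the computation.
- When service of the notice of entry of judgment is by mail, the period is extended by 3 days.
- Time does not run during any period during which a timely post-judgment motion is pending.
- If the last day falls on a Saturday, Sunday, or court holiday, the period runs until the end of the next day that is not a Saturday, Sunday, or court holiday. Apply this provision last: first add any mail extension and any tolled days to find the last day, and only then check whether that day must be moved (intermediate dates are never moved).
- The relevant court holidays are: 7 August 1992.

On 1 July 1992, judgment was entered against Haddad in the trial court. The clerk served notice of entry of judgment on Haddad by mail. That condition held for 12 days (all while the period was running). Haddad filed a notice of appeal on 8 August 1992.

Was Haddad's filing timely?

Yes

22 days after 1 July 1992 is July 23, 1992.
Service was by mail, adding 3 days: July 23, 1992 + 3 days = July 26, 1992.
Tolling adds 12 days: July 26, 1992 + 12 days = August 7, 1992.
August 7, 1992 is a listed holiday; August 8, 1992 is Saturday; August 9, 1992 is Sunday. The next qualifying day is August 10, 1992.
The deadline is August 10, 1992; the filing on August 8, 1992 is on or before that date.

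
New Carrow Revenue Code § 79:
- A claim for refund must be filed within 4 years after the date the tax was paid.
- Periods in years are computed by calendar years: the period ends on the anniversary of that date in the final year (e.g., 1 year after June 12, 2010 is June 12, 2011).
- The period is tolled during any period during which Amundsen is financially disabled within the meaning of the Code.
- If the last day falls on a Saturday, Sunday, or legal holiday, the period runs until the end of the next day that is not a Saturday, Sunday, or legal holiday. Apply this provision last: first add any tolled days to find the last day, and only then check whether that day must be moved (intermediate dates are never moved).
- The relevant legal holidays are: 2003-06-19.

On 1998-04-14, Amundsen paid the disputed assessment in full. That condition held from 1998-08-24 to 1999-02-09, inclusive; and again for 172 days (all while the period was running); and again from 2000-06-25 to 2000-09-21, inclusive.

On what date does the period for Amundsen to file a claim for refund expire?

4 years after 1998-04-14 is April 14, 2002.
From August 24, 1998 through February 9, 1999 inclusive is 170 days; tolling adds 170 days: April 14, 2002 + 170 days = October 1, 2002.
Tolling adds 172 days: October 1, 2002 + 172 days = March 22, 2003.
From June 25, 2000 through September 21, 2000 inclusive is 89 days; tolling adds 89 days: March 22, 2003 + 89 days = June 19, 2003.
June 19, 2003 is a listed holiday. The next qualifying day is June 20, 2003.

June 20, 2003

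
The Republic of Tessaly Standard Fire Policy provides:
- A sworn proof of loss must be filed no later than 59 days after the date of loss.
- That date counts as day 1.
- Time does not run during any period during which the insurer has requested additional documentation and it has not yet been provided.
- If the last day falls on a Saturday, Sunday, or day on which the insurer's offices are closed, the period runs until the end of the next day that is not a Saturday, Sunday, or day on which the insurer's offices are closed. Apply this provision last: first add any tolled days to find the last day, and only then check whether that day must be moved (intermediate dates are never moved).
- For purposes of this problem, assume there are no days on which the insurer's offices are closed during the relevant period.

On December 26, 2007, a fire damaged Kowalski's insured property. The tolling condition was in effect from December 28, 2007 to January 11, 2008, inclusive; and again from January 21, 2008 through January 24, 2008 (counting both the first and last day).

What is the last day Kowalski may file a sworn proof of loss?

March 12, 2008

Counting December 26, 2007 as day 1, day 59 is February 22, 2008.
From December 28, 2007 through January 11, 2008 inclusive is 15 days; tolling adds 15 days: February 22, 2008 + 15 days = March 8, 2008.
From January 21, 2008 through January 24, 2008 inclusive is 4 days; tolling adds 4 days: March 8, 2008 + 4 days = March 12, 2008.
March 12, 2008 is a Wednesday and not a day on which the insurer's offices are closed, so no extension applies.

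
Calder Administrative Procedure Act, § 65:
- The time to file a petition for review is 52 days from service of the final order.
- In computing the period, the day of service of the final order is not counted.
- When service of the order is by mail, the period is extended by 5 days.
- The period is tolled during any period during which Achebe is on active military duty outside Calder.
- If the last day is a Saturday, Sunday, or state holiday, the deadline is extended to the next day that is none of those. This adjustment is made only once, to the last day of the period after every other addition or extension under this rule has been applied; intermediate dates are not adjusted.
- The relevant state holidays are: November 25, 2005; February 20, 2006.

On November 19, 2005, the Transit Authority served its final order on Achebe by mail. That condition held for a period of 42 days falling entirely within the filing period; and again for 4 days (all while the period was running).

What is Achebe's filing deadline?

52 days after November 19, 2005 is January 10, 2006.
Service was by mail, adding 5 days: January 10, 2006 + 5 days = January 15, 2006.
Tolling adds 42 days: January 15, 2006 + 42 days = February 26, 2006.
Tolling adds 4 days: February 26, 2006 + 4 days = March 2, 2006.
March 2, 2006 is a Thursday and not a state holiday, so no extension applies.

March 2, 2006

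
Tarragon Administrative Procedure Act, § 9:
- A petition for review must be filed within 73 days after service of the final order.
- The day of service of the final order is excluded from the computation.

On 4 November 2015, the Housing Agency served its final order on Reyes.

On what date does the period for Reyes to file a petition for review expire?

73 days after 4 November 2015 is January 16, 2016.

January 16, 2016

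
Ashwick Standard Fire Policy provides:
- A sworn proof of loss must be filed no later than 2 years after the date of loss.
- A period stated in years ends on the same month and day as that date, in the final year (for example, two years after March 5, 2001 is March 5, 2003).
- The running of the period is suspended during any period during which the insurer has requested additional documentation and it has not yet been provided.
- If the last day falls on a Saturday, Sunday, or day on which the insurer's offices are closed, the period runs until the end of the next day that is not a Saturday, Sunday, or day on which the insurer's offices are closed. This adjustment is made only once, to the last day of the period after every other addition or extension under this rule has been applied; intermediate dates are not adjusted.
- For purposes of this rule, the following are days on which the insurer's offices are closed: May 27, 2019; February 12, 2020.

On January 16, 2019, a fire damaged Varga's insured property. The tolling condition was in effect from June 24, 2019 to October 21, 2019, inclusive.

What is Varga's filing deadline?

May 17, 2021

2 years after January 16, 2019 is January 16, 2021.
From June 24, 2019 through October 21, 2019 inclusive is 120 days; tolling adds 120 days: January 16, 2021 + 120 days = May 16, 2021.
May 16, 2021 is Sunday. The next qualifying day is May 17, 2021.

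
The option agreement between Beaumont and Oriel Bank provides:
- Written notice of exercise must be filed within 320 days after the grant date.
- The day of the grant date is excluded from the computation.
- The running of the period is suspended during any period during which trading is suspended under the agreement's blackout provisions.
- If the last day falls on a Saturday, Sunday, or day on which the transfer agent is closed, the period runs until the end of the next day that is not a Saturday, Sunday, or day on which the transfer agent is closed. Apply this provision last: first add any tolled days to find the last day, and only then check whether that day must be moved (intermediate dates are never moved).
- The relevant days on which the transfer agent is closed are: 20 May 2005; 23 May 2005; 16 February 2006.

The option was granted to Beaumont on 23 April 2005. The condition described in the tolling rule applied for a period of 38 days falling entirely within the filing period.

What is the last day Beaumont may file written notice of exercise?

April 17, 2006

320 days after 23 April 2005 is March 9, 2006.
Tolling adds 38 days: March 9, 2006 + 38 days = April 16, 2006.
April 16, 2006 is Sunday. The next qualifying day is April 17, 2006.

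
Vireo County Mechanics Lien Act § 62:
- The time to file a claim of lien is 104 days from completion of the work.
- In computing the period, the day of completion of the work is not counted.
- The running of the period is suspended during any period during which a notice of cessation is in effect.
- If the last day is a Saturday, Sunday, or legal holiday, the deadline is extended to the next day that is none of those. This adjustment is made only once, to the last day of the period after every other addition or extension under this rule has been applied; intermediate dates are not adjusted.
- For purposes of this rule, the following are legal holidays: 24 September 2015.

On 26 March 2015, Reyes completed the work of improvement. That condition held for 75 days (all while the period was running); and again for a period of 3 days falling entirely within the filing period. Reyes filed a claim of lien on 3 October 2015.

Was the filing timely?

104 days after 26 March 2015 is July 8, 2015.
Tolling adds 75 days: July 8, 2015 + 75 days = September 21, 2015.
Tolling adds 3 days: September 21, 2015 + 3 days = September 24, 2015.
September 24, 2015 is a listed holiday. The next qualifying day is September 25, 2015.
The deadline is September 25, 2015; the filing on October 3, 2015 is after that date.

No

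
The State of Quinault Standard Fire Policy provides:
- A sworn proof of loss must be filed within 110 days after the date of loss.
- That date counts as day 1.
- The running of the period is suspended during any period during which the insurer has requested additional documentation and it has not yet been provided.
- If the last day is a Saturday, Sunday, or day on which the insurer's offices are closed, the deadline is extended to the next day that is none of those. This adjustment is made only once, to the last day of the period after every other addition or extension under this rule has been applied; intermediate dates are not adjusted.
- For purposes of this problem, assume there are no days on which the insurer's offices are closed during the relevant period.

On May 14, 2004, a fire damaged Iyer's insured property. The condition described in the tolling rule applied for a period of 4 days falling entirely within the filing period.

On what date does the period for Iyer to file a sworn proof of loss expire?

Counting May 14, 2004 as day 1, day 110 is August 31, 2004.
Tolling adds 4 days: August 31, 2004 + 4 days = September 4, 2004.
September 4, 2004 is Saturday; September 5, 2004 is Sunday. The next qualifying day is September 6, 2004.

September 6, 2004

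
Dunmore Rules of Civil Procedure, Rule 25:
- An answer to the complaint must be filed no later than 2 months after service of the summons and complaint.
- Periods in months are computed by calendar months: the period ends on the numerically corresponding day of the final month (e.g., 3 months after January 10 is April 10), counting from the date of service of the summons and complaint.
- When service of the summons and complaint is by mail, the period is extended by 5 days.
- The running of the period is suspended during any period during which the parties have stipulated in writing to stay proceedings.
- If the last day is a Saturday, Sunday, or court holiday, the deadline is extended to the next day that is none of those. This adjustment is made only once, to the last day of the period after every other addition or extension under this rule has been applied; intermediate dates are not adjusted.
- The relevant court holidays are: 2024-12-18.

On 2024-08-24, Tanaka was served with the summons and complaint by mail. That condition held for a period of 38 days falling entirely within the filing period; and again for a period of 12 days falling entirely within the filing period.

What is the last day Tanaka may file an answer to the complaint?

2 months after 2024-08-24 is October 24, 2024.
Service was by mail, adding 5 days: October 24, 2024 + 5 days = October 29, 2024.
Tolling adds 38 days: October 29, 2024 + 38 days = December 6, 2024.
Tolling adds 12 days: December 6, 2024 + 12 days = December 18, 2024.
December 18, 2024 is a listed holiday. The next qualifying day is December 19, 2024.

December 19, 2024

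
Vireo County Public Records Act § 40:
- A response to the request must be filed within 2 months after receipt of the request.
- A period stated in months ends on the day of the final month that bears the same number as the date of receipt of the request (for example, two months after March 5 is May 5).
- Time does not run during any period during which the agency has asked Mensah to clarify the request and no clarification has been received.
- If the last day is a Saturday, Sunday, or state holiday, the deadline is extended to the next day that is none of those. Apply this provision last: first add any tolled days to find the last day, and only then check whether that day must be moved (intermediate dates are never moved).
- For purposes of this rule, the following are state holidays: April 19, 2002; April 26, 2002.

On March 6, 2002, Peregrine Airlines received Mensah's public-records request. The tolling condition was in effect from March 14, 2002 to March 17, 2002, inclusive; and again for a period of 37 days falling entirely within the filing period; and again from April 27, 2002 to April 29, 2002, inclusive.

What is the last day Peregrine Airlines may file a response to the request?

June 19, 2002

2 months after March 6, 2002 is May 6, 2002.
From March 14, 2002 through March 17, 2002 inclusive is 4 days; tolling adds 4 days: May 6, 2002 + 4 days = May 10, 2002.
Tolling adds 37 days: May 10, 2002 + 37 days = June 16, 2002.
From April 27, 2002 through April 29, 2002 inclusive is 3 days; tolling adds 3 days: June 16, 2002 + 3 days = June 19, 2002.
June 19, 2002 is a Wednesday and not a state holiday, so no extension applies.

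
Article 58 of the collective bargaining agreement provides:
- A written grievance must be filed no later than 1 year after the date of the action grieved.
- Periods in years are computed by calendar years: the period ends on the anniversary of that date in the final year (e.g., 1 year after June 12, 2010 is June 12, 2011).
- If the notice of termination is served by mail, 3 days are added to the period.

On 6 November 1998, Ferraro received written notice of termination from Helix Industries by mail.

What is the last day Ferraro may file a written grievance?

November 9, 1999

1 year after 6 November 1998 is November 6, 1999.
Service was by mail, adding 3 days: November 6, 1999 + 3 days = November 9, 1999.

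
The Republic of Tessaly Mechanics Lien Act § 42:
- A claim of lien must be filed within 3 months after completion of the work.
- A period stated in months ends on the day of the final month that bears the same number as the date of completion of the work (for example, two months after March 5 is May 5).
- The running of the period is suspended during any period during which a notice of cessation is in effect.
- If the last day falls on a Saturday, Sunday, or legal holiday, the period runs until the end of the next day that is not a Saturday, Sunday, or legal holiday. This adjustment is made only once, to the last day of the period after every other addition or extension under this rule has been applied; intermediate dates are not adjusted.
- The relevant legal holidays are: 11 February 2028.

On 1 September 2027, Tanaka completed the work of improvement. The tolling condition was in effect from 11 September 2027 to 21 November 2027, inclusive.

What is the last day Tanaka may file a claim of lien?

February 14, 2028

3 months after 1 September 2027 is December 1, 2027.
From September 11, 2027 through November 21, 2027 inclusive is 72 days; tolling adds 72 days: December 1, 2027 + 72 days = February 11, 2028.
February 11, 2028 is a listed holiday; February 12, 2028 is Saturday; February 13, 2028 is Sunday. The next qualifying day is February 14, 2028.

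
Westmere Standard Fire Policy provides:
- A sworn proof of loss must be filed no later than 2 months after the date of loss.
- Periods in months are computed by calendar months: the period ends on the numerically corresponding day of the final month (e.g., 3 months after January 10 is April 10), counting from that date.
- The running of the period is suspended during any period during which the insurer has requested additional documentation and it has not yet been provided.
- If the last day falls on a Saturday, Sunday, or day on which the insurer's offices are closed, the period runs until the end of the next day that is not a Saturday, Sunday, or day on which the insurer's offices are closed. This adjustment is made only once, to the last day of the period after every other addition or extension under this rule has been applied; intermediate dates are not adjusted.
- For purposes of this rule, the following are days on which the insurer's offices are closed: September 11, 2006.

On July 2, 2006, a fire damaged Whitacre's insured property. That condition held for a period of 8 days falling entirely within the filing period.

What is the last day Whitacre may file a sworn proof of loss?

September 12, 2006

2 months after July 2, 2006 is September 2, 2006.
Tolling adds 8 days: September 2, 2006 + 8 days = September 10, 2006.
September 10, 2006 is Sunday; September 11, 2006 is a listed holiday. The next qualifying day is September 12, 2006.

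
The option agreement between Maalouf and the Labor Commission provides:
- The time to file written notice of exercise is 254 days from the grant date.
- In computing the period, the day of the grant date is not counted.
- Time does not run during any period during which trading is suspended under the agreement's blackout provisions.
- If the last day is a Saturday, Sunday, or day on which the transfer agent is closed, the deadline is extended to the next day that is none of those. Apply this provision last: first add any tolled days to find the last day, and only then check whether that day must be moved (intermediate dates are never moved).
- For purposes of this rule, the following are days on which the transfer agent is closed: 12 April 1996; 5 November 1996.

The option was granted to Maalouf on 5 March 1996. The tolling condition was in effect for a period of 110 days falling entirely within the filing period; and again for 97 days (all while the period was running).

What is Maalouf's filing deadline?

254 days after 5 March 1996 is November 14, 1996.
Tolling adds 110 days: November 14, 1996 + 110 days = March 4, 1997.
Tolling adds 97 days: March 4, 1997 + 97 days = June 9, 1997.
June 9, 1997 is a Monday and not a day on which the transfer agent is closed, so no extension applies.

June 9, 1997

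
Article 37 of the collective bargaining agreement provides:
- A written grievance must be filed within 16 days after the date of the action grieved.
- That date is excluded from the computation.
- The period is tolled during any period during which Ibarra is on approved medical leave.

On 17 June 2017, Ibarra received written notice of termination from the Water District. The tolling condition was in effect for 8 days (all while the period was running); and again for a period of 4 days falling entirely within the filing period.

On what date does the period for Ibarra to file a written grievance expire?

July 15, 2017

16 days after 17 June 2017 is July 3, 2017.
Tolling adds 8 days: July 3, 2017 + 8 days = July 11, 2017.
Tolling adds 4 days: July 11, 2017 + 4 days = July 15, 2017.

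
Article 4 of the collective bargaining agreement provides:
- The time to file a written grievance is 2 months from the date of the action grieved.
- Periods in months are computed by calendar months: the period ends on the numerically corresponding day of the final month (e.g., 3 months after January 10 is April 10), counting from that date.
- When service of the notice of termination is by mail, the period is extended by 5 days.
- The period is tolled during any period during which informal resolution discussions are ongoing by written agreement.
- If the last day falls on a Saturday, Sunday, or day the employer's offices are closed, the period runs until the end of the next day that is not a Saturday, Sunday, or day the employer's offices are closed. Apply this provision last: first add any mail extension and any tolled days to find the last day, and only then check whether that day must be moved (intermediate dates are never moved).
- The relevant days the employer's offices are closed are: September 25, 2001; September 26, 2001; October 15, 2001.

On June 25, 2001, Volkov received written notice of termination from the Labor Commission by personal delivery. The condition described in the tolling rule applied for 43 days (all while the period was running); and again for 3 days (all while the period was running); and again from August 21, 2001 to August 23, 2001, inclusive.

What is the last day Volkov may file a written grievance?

2 months after June 25, 2001 is August 25, 2001.
Service was not by mail, so no mail extension applies.
Tolling adds 43 days: August 25, 2001 + 43 days = October 7, 2001.
Tolling adds 3 days: October 7, 2001 + 3 days = October 10, 2001.
From August 21, 2001 through August 23, 2001 inclusive is 3 days; tolling adds 3 days: October 10, 2001 + 3 days = October 13, 2001.
October 13, 2001 is Saturday; October 14, 2001 is Sunday; October 15, 2001 is a listed holiday. The next qualifying day is October 16, 2001.

October 16, 2001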